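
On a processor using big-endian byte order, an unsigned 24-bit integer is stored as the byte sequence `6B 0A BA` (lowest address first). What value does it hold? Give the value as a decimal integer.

In big-endian order the high byte comes first in memory.
The bytes are already most-significant first: 0x6B0ABA.
0x6B0ABA = 7015098.

7015098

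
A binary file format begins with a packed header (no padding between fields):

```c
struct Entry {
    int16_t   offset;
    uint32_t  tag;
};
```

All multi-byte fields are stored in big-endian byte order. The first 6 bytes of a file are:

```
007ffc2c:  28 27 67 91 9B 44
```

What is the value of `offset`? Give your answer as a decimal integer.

`offset` is the first field, at byte offset 0, occupying 2 bytes.
Bytes at offsets 0..1: 28 27.
Big-endian stores the most-significant byte at the lowest address.
The bytes are already most-significant first: 0x2827.
0x2827 = 10279.

10279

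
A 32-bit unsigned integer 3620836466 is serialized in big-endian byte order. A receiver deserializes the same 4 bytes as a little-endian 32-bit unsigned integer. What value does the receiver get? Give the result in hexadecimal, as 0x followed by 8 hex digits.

0x7294D1D7

3620836466 in 32-bit hexadecimal is 0xD7D19472.
Stored big-endian, the bytes at ascending addresses are D7 D1 94 72.
Read back as little-endian, the first byte is least significant, giving 0x7294D1D7.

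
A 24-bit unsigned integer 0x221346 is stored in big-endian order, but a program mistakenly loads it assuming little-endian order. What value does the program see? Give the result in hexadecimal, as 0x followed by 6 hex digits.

Stored big-endian, the bytes at ascending addresses are 22 13 46.
Read back as little-endian, the first byte is least significant, giving 0x461322.

0x461322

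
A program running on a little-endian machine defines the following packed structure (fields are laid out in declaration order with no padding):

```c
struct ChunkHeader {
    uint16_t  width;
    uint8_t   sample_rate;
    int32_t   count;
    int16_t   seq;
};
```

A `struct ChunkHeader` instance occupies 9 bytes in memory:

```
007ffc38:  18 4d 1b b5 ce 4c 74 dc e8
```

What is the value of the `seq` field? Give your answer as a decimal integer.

`seq` follows `width` (2 B), `sample_rate` (1 B), `count` (4 B), so it starts at offset 2 + 1 + 4 = 7 and occupies 2 bytes.
Bytes at offsets 7..8: DC E8.
Little-endian stores the least-significant byte at the lowest address.
Reassemble most-significant byte first: E8 DC → 0xE8DC.
Top bit is set, so as a signed 16-bit value this is 0xE8DC − 2^16 = -5924.

-5924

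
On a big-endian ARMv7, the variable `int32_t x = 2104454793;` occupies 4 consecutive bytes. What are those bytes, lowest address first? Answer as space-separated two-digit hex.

7D 6F 6E 89

2104454793 in hexadecimal, padded to 32 bits, is 0x7D6F6E89.
Split into bytes (most-significant first): 7D 6F 6E 89.
Big-endian stores the most-significant byte at the lowest address.
So the memory order matches the most-significant-first order: 7D 6F 6E 89.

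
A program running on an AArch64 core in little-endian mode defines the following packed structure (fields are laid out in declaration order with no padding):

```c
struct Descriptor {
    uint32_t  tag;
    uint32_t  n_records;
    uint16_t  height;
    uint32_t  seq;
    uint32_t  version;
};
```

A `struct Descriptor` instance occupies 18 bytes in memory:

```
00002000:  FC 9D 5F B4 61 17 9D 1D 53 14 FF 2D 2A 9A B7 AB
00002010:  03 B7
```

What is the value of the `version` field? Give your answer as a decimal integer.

`version` follows `tag` (4 B), `n_records` (4 B), `height` (2 B), `seq` (4 B), so it starts at offset 4 + 4 + 2 + 4 = 14 and occupies 4 bytes.
Bytes at offsets 14..17: B7 AB 03 B7.
Little-endian: lowest address holds the least-significant byte.
Reassemble most-significant byte first: B7 03 AB B7 → 0xB703ABB7.
0xB703ABB7 = 3070471095.

3070471095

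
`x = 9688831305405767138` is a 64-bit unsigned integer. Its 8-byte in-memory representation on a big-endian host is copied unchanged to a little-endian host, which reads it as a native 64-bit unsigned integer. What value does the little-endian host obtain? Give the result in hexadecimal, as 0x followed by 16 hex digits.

9688831305405767138 in 64-bit hexadecimal is 0x8675A4BD17651DE2.
Stored big-endian, the bytes at ascending addresses are 86 75 A4 BD 17 65 1D E2.
Read back as little-endian, the first byte is least significant, giving 0xE21D6517BDA47586.

0xE21D6517BDA47586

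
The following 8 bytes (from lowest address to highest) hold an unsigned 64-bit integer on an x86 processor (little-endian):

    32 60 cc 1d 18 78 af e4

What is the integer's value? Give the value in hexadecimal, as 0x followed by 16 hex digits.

Little-endian: lowest address holds the least-significant byte.
Reassemble most-significant byte first: E4 AF 78 18 1D CC 60 32 → 0xE4AF78181DCC6032.

0xE4AF78181DCC6032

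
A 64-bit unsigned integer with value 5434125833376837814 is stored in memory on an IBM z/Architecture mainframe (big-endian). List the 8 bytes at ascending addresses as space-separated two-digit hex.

5434125833376837814 in hexadecimal, padded to 64 bits, is 0x4B69E4A77B3330B6.
Split into bytes (most-significant first): 4B 69 E4 A7 7B 33 30 B6.
Big-endian: lowest address holds the most-significant byte.
So the memory order matches the most-significant-first order: 4B 69 E4 A7 7B 33 30 B6.

4B 69 E4 A7 7B 33 30 B6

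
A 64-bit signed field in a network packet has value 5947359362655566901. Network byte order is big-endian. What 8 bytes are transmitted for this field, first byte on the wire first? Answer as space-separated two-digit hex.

52 89 43 D4 72 AD BC 35

5947359362655566901 in hexadecimal, padded to 64 bits, is 0x528943D472ADBC35.
Split into bytes (most-significant first): 52 89 43 D4 72 AD BC 35.
Big-endian stores the most-significant byte at the lowest address.
So the memory order matches the most-significant-first order: 52 89 43 D4 72 AD BC 35.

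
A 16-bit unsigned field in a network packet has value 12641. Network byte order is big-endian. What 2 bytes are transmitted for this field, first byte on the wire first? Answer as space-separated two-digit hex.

31 61

12641 in hexadecimal, padded to 16 bits, is 0x3161.
Split into bytes (most-significant first): 31 61.
Big-endian stores the most-significant byte at the lowest address.
So the memory order matches the most-significant-first order: 31 61.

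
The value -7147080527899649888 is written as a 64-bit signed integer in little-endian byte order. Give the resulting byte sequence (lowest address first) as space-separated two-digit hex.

A0 18 6E 71 20 78 D0 9C

Two's complement of -7147080527899649888 in 64 bits: 7147080527899649888 = 0x632F87DF8E91E760; invert → 0x9CD07820716E189F; add 1 → 0x9CD07820716E18A0.
Split into bytes (most-significant first): 9C D0 78 20 71 6E 18 A0.
In little-endian order the low byte comes first in memory.
So at ascending addresses the bytes are A0 18 6E 71 20 78 D0 9C.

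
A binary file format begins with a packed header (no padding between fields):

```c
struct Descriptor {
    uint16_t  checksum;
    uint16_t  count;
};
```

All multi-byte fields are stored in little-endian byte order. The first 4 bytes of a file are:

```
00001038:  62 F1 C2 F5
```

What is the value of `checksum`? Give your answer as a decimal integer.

`checksum` is the first field, at byte offset 0, occupying 2 bytes.
Bytes at offsets 0..1: 62 F1.
In little-endian order the low byte comes first in memory.
Reassemble most-significant byte first: F1 62 → 0xF162.
0xF162 = 61794.

61794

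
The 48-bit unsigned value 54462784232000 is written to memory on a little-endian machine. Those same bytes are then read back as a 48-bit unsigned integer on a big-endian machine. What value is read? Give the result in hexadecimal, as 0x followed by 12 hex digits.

54462784232000 in 48-bit hexadecimal is 0x31889AE85A40.
Stored little-endian, the bytes at ascending addresses are 40 5A E8 9A 88 31.
Read back as big-endian, the last byte is least significant, giving 0x405AE89A8831.

0x405AE89A8831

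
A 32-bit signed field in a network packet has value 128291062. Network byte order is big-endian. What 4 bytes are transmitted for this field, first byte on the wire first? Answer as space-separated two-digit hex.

07 A5 90 F6

128291062 in hexadecimal, padded to 32 bits, is 0x07A590F6.
Split into bytes (most-significant first): 07 A5 90 F6.
Big-endian: lowest address holds the most-significant byte.
So the memory order matches the most-significant-first order: 07 A5 90 F6.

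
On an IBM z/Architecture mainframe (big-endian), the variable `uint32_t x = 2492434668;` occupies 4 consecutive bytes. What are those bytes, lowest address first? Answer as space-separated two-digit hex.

94 8F 88 EC

2492434668 in hexadecimal, padded to 32 bits, is 0x948F88EC.
Split into bytes (most-significant first): 94 8F 88 EC.
Big-endian stores the most-significant byte at the lowest address.
So the memory order matches the most-significant-first order: 94 8F 88 EC.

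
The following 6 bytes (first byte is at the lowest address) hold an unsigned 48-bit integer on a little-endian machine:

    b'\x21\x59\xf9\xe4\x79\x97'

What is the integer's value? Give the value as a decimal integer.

Little-endian stores the least-significant byte at the lowest address.
Reassemble most-significant byte first: 97 79 E4 F9 59 21 → 0x9779E4F95921.
0x9779E4F95921 = 166549788383521.

166549788383521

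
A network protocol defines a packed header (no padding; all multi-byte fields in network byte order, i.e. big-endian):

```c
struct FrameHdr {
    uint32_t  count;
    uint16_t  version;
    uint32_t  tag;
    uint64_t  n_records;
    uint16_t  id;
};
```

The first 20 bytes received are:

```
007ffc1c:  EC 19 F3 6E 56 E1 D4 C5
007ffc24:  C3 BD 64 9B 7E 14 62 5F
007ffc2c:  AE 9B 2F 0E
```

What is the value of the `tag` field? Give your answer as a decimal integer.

3569730493

`tag` follows `count` (4 B), `version` (2 B), so it starts at offset 4 + 2 = 6 and occupies 4 bytes.
Bytes at offsets 6..9: D4 C5 C3 BD.
In big-endian order the high byte comes first in memory.
The bytes are already most-significant first: 0xD4C5C3BD.
0xD4C5C3BD = 3569730493.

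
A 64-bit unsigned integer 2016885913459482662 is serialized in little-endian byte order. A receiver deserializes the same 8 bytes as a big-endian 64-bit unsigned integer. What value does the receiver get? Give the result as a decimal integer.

2801306485335522587

2016885913459482662 in 64-bit hexadecimal is 0x1BFD6B0D683DE026.
Stored little-endian, the bytes at ascending addresses are 26 E0 3D 68 0D 6B FD 1B.
Read back as big-endian, the last byte is least significant, giving 0x26E03D680D6BFD1B.
0x26E03D680D6BFD1B = 2801306485335522587.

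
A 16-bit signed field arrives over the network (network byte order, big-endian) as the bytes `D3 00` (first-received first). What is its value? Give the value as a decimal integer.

-11520

In big-endian order the high byte comes first in memory.
The bytes are already most-significant first: 0xD300.
Top bit is set, so as a signed 16-bit value this is 0xD300 − 2^16 = -11520.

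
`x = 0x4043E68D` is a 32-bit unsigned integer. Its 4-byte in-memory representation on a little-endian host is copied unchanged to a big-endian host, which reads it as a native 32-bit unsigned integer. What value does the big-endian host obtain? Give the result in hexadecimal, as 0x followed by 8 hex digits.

Stored little-endian, the bytes at ascending addresses are 8D E6 43 40.
Read back as big-endian, the last byte is least significant, giving 0x8DE64340.

0x8DE64340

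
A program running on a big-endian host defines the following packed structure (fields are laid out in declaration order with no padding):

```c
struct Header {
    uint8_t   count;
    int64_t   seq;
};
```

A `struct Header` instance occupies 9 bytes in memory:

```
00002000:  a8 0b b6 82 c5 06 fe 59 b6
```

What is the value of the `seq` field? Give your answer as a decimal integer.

844005762916047286

`seq` follows `count` (1 byte), so it starts at byte offset 1 and occupies 8 bytes.
Bytes at offsets 1..8: 0B B6 82 C5 06 FE 59 B6.
Big-endian stores the most-significant byte at the lowest address.
The bytes are already most-significant first: 0x0BB682C506FE59B6.
0x0BB682C506FE59B6 = 844005762916047286.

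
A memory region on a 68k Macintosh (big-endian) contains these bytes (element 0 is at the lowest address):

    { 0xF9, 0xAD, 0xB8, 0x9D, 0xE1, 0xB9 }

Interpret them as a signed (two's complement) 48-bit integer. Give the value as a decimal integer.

In big-endian order the high byte comes first in memory.
The bytes are already most-significant first: 0xF9ADB89DE1B9.
Top bit is set, so as a signed 48-bit value this is 0xF9ADB89DE1B9 − 2^48 = -6950454697543.

-6950454697543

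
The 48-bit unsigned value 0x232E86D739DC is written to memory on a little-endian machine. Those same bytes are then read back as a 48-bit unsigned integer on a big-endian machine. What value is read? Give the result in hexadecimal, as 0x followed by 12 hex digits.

Stored little-endian, the bytes at ascending addresses are DC 39 D7 86 2E 23.
Read back as big-endian, the last byte is least significant, giving 0xDC39D7862E23.

0xDC39D7862E23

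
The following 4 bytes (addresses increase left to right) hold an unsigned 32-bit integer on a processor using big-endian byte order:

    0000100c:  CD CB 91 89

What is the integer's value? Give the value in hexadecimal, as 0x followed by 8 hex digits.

In big-endian order the high byte comes first in memory.
The bytes are already most-significant first: 0xCDCB9189.

0xCDCB9189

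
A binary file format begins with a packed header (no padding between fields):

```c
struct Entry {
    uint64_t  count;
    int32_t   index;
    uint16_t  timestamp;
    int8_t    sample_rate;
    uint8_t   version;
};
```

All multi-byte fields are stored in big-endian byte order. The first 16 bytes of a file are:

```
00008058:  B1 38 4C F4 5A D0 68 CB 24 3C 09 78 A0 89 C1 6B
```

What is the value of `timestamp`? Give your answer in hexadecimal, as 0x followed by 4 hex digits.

`timestamp` follows `count` (8 B), `index` (4 B), so it starts at offset 8 + 4 = 12 and occupies 2 bytes.
Bytes at offsets 12..13: A0 89.
Big-endian: lowest address holds the most-significant byte.
The bytes are already most-significant first: 0xA089.

0xA089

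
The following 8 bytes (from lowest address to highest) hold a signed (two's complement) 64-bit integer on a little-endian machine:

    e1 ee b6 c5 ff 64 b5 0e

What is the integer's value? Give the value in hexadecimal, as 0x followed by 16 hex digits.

In little-endian order the low byte comes first in memory.
Reassemble most-significant byte first: 0E B5 64 FF C5 B6 EE E1 → 0x0EB564FFC5B6EEE1.

0x0EB564FFC5B6EEE1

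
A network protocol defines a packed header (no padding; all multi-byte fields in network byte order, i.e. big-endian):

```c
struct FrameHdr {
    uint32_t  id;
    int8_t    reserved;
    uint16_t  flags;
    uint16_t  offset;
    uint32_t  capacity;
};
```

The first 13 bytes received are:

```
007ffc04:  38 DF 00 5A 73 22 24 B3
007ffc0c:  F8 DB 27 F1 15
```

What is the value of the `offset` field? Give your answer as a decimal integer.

`offset` follows `id` (4 B), `reserved` (1 B), `flags` (2 B), so it starts at offset 4 + 1 + 2 = 7 and occupies 2 bytes.
Bytes at offsets 7..8: B3 F8.
Big-endian: lowest address holds the most-significant byte.
The bytes are already most-significant first: 0xB3F8.
0xB3F8 = 46072.

46072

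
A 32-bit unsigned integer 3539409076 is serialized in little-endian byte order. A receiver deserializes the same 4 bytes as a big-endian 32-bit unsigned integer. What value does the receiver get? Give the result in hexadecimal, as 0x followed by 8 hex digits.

0xB418F7D2

3539409076 in 32-bit hexadecimal is 0xD2F718B4.
Stored little-endian, the bytes at ascending addresses are B4 18 F7 D2.
Read back as big-endian, the last byte is least significant, giving 0xB418F7D2.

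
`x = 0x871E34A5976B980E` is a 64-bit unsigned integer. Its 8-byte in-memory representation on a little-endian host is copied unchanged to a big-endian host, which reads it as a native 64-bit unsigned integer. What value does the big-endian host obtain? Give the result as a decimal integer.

1051708812046900871

Stored little-endian, the bytes at ascending addresses are 0E 98 6B 97 A5 34 1E 87.
Read back as big-endian, the last byte is least significant, giving 0x0E986B97A5341E87.
0x0E986B97A5341E87 = 1051708812046900871.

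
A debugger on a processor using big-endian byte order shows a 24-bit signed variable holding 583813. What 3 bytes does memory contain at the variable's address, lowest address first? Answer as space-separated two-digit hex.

08 E8 85

583813 in hexadecimal, padded to 24 bits, is 0x08E885.
Split into bytes (most-significant first): 08 E8 85.
In big-endian order the high byte comes first in memory.
So the memory order matches the most-significant-first order: 08 E8 85.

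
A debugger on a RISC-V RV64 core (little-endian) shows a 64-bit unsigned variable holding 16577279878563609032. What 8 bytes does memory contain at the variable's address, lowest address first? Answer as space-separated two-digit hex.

C8 B9 03 28 38 54 0E E6

16577279878563609032 in hexadecimal, padded to 64 bits, is 0xE60E54382803B9C8.
Split into bytes (most-significant first): E6 0E 54 38 28 03 B9 C8.
Little-endian stores the least-significant byte at the lowest address.
So at ascending addresses the bytes are C8 B9 03 28 38 54 0E E6.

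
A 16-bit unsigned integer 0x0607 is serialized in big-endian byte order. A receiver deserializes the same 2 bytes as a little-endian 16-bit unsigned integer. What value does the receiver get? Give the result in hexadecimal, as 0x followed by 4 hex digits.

0x0706

Stored big-endian, the bytes at ascending addresses are 06 07.
Read back as little-endian, the first byte is least significant, giving 0x0706.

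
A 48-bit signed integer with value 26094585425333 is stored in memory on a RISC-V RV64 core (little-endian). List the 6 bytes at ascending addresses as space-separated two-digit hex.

26094585425333 in hexadecimal, padded to 48 bits, is 0x17BB9E7EADB5.
Split into bytes (most-significant first): 17 BB 9E 7E AD B5.
In little-endian order the low byte comes first in memory.
So at ascending addresses the bytes are B5 AD 7E 9E BB 17.

B5 AD 7E 9E BB 17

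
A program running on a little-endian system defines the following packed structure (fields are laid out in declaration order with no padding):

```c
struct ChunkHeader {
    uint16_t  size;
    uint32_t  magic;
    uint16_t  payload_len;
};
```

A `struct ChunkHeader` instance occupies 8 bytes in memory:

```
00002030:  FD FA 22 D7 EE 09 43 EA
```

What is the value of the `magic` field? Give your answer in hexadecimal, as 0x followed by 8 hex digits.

`magic` follows `size` (2 bytes), so it starts at byte offset 2 and occupies 4 bytes.
Bytes at offsets 2..5: 22 D7 EE 09.
In little-endian order the low byte comes first in memory.
Reassemble most-significant byte first: 09 EE D7 22 → 0x09EED722.

0x09EED722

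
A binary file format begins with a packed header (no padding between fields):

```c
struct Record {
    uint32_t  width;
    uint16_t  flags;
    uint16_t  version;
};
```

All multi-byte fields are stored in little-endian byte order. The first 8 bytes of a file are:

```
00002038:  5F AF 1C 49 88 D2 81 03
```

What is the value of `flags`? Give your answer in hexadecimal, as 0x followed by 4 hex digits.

0xD288

`flags` follows `width` (4 bytes), so it starts at byte offset 4 and occupies 2 bytes.
Bytes at offsets 4..5: 88 D2.
Little-endian stores the least-significant byte at the lowest address.
Reassemble most-significant byte first: D2 88 → 0xD288.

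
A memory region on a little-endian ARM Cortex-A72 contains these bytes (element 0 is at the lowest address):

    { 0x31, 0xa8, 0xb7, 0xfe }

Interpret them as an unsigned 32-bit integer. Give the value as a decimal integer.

In little-endian order the low byte comes first in memory.
Reassemble most-significant byte first: FE B7 A8 31 → 0xFEB7A831.
0xFEB7A831 = 4273449009.

4273449009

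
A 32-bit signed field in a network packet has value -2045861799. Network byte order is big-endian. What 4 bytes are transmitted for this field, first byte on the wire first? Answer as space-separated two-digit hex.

86 0E A0 59

Two's complement of -2045861799 in 32 bits: 2045861799 = 0x79F15FA7; invert → 0x860EA058; add 1 → 0x860EA059.
Split into bytes (most-significant first): 86 0E A0 59.
Big-endian: lowest address holds the most-significant byte.
So the memory order matches the most-significant-first order: 86 0E A0 59.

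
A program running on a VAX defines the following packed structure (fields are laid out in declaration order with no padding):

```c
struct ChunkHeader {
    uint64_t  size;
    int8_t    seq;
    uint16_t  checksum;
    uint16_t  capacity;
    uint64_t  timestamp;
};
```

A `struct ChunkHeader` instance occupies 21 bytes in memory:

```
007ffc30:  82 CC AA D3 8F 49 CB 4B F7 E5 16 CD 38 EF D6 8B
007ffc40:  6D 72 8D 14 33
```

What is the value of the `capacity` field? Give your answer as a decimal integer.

14541

`capacity` follows `size` (8 B), `seq` (1 B), `checksum` (2 B), so it starts at offset 8 + 1 + 2 = 11 and occupies 2 bytes.
Bytes at offsets 11..12: CD 38.
Little-endian stores the least-significant byte at the lowest address.
Reassemble most-significant byte first: 38 CD → 0x38CD.
0x38CD = 14541.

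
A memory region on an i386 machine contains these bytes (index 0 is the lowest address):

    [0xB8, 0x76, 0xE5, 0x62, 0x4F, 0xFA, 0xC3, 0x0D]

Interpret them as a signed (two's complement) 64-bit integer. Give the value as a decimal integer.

991911561820206776

In little-endian order the low byte comes first in memory.
Reassemble most-significant byte first: 0D C3 FA 4F 62 E5 76 B8 → 0x0DC3FA4F62E576B8.
0x0DC3FA4F62E576B8 = 991911561820206776.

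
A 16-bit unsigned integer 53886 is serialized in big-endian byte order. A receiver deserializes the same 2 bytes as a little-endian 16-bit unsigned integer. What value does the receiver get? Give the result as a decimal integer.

53886 in 16-bit hexadecimal is 0xD27E.
Stored big-endian, the bytes at ascending addresses are D2 7E.
Read back as little-endian, the first byte is least significant, giving 0x7ED2.
0x7ED2 = 32466.

32466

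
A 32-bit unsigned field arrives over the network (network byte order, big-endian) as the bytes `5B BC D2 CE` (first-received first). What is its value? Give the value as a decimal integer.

Big-endian stores the most-significant byte at the lowest address.
The bytes are already most-significant first: 0x5BBCD2CE.
0x5BBCD2CE = 1539101390.

1539101390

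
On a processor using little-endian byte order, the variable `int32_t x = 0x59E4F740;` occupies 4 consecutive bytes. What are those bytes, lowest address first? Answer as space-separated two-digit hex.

Split into bytes (most-significant first): 59 E4 F7 40.
In little-endian order the low byte comes first in memory.
So at ascending addresses the bytes are 40 F7 E4 59.

40 F7 E4 59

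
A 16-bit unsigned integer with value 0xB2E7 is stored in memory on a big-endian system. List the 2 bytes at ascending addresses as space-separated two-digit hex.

Split into bytes (most-significant first): B2 E7.
Big-endian: lowest address holds the most-significant byte.
So the memory order matches the most-significant-first order: B2 E7.

B2 E7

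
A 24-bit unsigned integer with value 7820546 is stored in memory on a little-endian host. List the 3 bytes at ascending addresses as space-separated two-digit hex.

7820546 in hexadecimal, padded to 24 bits, is 0x775502.
Split into bytes (most-significant first): 77 55 02.
In little-endian order the low byte comes first in memory.
So at ascending addresses the bytes are 02 55 77.

02 55 77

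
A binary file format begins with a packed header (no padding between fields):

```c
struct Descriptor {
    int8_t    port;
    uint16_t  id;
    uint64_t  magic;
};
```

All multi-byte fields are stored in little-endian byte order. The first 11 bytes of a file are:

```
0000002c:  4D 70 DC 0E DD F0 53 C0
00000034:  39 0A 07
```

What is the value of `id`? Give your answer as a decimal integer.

`id` follows `port` (1 byte), so it starts at byte offset 1 and occupies 2 bytes.
Bytes at offsets 1..2: 70 DC.
Little-endian stores the least-significant byte at the lowest address.
Reassemble most-significant byte first: DC 70 → 0xDC70.
0xDC70 = 56432.

56432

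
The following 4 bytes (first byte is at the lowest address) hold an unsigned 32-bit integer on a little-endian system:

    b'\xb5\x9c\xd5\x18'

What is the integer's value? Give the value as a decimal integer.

416652469

Little-endian stores the least-significant byte at the lowest address.
Reassemble most-significant byte first: 18 D5 9C B5 → 0x18D59CB5.
0x18D59CB5 = 416652469.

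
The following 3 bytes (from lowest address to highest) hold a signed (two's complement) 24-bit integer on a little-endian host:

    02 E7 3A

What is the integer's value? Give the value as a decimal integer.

Little-endian: lowest address holds the least-significant byte.
Reassemble most-significant byte first: 3A E7 02 → 0x3AE702.
0x3AE702 = 3860226.

3860226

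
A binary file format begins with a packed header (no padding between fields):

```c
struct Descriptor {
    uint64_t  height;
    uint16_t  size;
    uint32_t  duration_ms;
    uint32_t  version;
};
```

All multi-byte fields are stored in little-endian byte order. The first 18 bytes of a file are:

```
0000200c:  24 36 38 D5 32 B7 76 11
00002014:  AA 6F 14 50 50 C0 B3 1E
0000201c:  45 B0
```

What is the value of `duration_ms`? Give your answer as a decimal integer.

3226488852

`duration_ms` follows `height` (8 B), `size` (2 B), so it starts at offset 8 + 2 = 10 and occupies 4 bytes.
Bytes at offsets 10..13: 14 50 50 C0.
Little-endian: lowest address holds the least-significant byte.
Reassemble most-significant byte first: C0 50 50 14 → 0xC0505014.
0xC0505014 = 3226488852.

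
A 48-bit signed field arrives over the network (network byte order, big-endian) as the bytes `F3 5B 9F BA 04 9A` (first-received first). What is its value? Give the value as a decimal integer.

In big-endian order the high byte comes first in memory.
The bytes are already most-significant first: 0xF35B9FBA049A.
Top bit is set, so as a signed 48-bit value this is 0xF35B9FBA049A − 2^48 = -13900129368934.

-13900129368934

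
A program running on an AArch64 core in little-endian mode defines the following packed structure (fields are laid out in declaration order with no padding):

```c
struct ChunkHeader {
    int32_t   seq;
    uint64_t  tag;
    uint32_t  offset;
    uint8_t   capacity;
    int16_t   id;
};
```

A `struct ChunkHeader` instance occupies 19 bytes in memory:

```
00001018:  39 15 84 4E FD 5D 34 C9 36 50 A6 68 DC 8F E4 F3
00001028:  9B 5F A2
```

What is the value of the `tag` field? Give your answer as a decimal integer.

7540802822312582653

`tag` follows `seq` (4 bytes), so it starts at byte offset 4 and occupies 8 bytes.
Bytes at offsets 4..11: FD 5D 34 C9 36 50 A6 68.
In little-endian order the low byte comes first in memory.
Reassemble most-significant byte first: 68 A6 50 36 C9 34 5D FD → 0x68A65036C9345DFD.
0x68A65036C9345DFD = 7540802822312582653.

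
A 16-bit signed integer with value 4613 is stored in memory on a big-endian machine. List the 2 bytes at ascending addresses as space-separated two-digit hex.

4613 in hexadecimal, padded to 16 bits, is 0x1205.
Split into bytes (most-significant first): 12 05.
Big-endian: lowest address holds the most-significant byte.
So the memory order matches the most-significant-first order: 12 05.

12 05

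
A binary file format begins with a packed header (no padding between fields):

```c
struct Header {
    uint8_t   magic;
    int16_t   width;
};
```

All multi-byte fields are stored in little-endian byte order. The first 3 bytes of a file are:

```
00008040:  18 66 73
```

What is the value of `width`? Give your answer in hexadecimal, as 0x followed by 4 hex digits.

`width` follows `magic` (1 byte), so it starts at byte offset 1 and occupies 2 bytes.
Bytes at offsets 1..2: 66 73.
Little-endian: lowest address holds the least-significant byte.
Reassemble most-significant byte first: 73 66 → 0x7366.

0x7366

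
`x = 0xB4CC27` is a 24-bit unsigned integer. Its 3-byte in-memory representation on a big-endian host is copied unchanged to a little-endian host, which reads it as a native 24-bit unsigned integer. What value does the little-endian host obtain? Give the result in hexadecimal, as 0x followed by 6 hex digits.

0x27CCB4

Stored big-endian, the bytes at ascending addresses are B4 CC 27.
Read back as little-endian, the first byte is least significant, giving 0x27CCB4.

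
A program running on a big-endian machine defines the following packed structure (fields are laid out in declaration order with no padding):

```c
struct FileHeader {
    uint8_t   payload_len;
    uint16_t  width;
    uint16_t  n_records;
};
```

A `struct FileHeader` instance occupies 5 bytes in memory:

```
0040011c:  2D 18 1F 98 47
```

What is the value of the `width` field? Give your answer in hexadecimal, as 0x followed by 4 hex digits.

0x181F

`width` follows `payload_len` (1 byte), so it starts at byte offset 1 and occupies 2 bytes.
Bytes at offsets 1..2: 18 1F.
Big-endian stores the most-significant byte at the lowest address.
The bytes are already most-significant first: 0x181F.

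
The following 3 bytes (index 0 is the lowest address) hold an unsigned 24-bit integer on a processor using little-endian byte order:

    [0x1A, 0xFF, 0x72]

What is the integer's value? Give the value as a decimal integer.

7536410

In little-endian order the low byte comes first in memory.
Reassemble most-significant byte first: 72 FF 1A → 0x72FF1A.
0x72FF1A = 7536410.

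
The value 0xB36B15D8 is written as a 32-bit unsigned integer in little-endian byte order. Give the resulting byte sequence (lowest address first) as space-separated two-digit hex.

D8 15 6B B3

Split into bytes (most-significant first): B3 6B 15 D8.
Little-endian stores the least-significant byte at the lowest address.
So at ascending addresses the bytes are D8 15 6B B3.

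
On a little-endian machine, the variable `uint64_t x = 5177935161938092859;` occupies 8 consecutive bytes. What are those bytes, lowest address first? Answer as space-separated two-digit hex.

5177935161938092859 in hexadecimal, padded to 64 bits, is 0x47DBB8988D53233B.
Split into bytes (most-significant first): 47 DB B8 98 8D 53 23 3B.
In little-endian order the low byte comes first in memory.
So at ascending addresses the bytes are 3B 23 53 8D 98 B8 DB 47.

3B 23 53 8D 98 B8 DB 47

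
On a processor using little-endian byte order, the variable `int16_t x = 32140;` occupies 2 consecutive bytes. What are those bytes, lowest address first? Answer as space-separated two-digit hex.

32140 in hexadecimal, padded to 16 bits, is 0x7D8C.
Split into bytes (most-significant first): 7D 8C.
Little-endian: lowest address holds the least-significant byte.
So at ascending addresses the bytes are 8C 7D.

8C 7D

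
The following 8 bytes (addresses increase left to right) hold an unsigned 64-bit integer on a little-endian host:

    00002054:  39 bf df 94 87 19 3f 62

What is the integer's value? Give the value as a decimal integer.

In little-endian order the low byte comes first in memory.
Reassemble most-significant byte first: 62 3F 19 87 94 DF BF 39 → 0x623F198794DFBF39.
0x623F198794DFBF39 = 7079405209358679865.

7079405209358679865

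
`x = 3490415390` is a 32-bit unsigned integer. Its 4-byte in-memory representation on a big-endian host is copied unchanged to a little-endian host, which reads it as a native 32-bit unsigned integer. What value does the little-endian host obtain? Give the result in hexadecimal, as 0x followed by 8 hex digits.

0x1E830BD0

3490415390 in 32-bit hexadecimal is 0xD00B831E.
Stored big-endian, the bytes at ascending addresses are D0 0B 83 1E.
Read back as little-endian, the first byte is least significant, giving 0x1E830BD0.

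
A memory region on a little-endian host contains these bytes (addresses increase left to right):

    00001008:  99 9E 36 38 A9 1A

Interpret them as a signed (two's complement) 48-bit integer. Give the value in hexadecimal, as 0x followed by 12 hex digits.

Little-endian stores the least-significant byte at the lowest address.
Reassemble most-significant byte first: 1A A9 38 36 9E 99 → 0x1AA938369E99.

0x1AA938369E99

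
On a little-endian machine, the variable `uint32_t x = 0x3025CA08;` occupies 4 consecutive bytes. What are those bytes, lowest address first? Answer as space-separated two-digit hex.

08 CA 25 30

Split into bytes (most-significant first): 30 25 CA 08.
In little-endian order the low byte comes first in memory.
So at ascending addresses the bytes are 08 CA 25 30.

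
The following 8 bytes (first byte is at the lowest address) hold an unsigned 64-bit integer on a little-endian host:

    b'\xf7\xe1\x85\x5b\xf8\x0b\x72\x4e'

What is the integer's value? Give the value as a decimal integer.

Little-endian stores the least-significant byte at the lowest address.
Reassemble most-significant byte first: 4E 72 0B F8 5B 85 E1 F7 → 0x4E720BF85B85E1F7.
0x4E720BF85B85E1F7 = 5652593643618689527.

5652593643618689527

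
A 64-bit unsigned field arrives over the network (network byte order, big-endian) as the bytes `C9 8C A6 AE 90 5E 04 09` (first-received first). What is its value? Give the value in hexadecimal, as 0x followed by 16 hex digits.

0xC98CA6AE905E0409

Big-endian: lowest address holds the most-significant byte.
The bytes are already most-significant first: 0xC98CA6AE905E0409.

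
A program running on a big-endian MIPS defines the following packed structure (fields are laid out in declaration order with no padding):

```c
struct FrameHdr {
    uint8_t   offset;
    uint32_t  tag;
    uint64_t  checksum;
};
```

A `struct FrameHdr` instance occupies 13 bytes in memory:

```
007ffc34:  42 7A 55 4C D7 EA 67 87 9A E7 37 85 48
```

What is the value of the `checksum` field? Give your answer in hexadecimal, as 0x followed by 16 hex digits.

0xEA67879AE7378548

`checksum` follows `offset` (1 B), `tag` (4 B), so it starts at offset 1 + 4 = 5 and occupies 8 bytes.
Bytes at offsets 5..12: EA 67 87 9A E7 37 85 48.
In big-endian order the high byte comes first in memory.
The bytes are already most-significant first: 0xEA67879AE7378548.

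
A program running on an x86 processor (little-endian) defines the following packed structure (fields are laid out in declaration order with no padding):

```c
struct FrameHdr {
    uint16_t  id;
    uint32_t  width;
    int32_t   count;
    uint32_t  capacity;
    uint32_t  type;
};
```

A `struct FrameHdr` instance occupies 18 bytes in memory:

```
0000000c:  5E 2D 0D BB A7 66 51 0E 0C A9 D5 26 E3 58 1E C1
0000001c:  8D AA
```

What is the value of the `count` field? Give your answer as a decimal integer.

`count` follows `id` (2 B), `width` (4 B), so it starts at offset 2 + 4 = 6 and occupies 4 bytes.
Bytes at offsets 6..9: 51 0E 0C A9.
In little-endian order the low byte comes first in memory.
Reassemble most-significant byte first: A9 0C 0E 51 → 0xA90C0E51.
Top bit is set, so as a signed 32-bit value this is 0xA90C0E51 − 2^32 = -1458827695.

-1458827695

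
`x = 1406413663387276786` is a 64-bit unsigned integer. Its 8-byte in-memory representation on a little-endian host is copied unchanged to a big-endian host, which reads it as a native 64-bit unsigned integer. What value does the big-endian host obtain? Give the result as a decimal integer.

1406413663387276786 in 64-bit hexadecimal is 0x138495C67D7455F2.
Stored little-endian, the bytes at ascending addresses are F2 55 74 7D C6 95 84 13.
Read back as big-endian, the last byte is least significant, giving 0xF255747DC6958413.
0xF255747DC6958413 = 17461991213750387731.

17461991213750387731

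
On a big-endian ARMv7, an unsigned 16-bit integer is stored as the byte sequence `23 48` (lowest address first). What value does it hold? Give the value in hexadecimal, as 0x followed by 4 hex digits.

Big-endian: lowest address holds the most-significant byte.
The bytes are already most-significant first: 0x2348.

0x2348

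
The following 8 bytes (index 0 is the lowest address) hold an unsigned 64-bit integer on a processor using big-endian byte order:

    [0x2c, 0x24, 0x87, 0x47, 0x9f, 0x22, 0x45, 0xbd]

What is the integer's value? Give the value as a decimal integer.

3180815978512663997

In big-endian order the high byte comes first in memory.
The bytes are already most-significant first: 0x2C2487479F2245BD.
0x2C2487479F2245BD = 3180815978512663997.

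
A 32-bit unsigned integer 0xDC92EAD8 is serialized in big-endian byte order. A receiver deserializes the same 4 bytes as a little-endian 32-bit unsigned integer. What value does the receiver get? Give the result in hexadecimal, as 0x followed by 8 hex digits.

Stored big-endian, the bytes at ascending addresses are DC 92 EA D8.
Read back as little-endian, the first byte is least significant, giving 0xD8EA92DC.

0xD8EA92DC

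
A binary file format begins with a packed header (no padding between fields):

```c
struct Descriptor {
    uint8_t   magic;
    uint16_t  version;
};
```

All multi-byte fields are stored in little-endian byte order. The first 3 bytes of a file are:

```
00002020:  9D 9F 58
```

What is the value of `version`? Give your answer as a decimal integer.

22687

`version` follows `magic` (1 byte), so it starts at byte offset 1 and occupies 2 bytes.
Bytes at offsets 1..2: 9F 58.
In little-endian order the low byte comes first in memory.
Reassemble most-significant byte first: 58 9F → 0x589F.
0x589F = 22687.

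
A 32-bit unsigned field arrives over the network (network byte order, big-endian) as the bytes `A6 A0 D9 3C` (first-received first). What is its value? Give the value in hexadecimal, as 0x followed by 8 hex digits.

Big-endian stores the most-significant byte at the lowest address.
The bytes are already most-significant first: 0xA6A0D93C.

0xA6A0D93C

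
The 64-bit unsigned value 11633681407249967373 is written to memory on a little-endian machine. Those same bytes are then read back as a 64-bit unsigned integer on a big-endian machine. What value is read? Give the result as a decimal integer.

11633681407249967373 in 64-bit hexadecimal is 0xA173239A1D33690D.
Stored little-endian, the bytes at ascending addresses are 0D 69 33 1D 9A 23 73 A1.
Read back as big-endian, the last byte is least significant, giving 0x0D69331D9A2373A1.
0x0D69331D9A2373A1 = 966359797280764833.

966359797280764833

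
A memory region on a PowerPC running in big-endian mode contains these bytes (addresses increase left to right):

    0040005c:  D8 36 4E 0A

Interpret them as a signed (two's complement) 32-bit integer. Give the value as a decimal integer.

Big-endian stores the most-significant byte at the lowest address.
The bytes are already most-significant first: 0xD8364E0A.
Top bit is set, so as a signed 32-bit value this is 0xD8364E0A − 2^32 = -667529718.

-667529718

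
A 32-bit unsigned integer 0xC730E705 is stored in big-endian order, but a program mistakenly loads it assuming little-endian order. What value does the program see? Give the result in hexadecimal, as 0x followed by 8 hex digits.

0x05E730C7

Stored big-endian, the bytes at ascending addresses are C7 30 E7 05.
Read back as little-endian, the first byte is least significant, giving 0x05E730C7.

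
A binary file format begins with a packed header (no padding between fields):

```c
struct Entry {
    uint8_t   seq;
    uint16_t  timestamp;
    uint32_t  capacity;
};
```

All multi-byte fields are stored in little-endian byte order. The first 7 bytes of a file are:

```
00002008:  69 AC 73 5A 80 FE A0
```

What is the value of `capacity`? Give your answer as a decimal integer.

`capacity` follows `seq` (1 B), `timestamp` (2 B), so it starts at offset 1 + 2 = 3 and occupies 4 bytes.
Bytes at offsets 3..6: 5A 80 FE A0.
Little-endian: lowest address holds the least-significant byte.
Reassemble most-significant byte first: A0 FE 80 5A → 0xA0FE805A.
0xA0FE805A = 2701033562.

2701033562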